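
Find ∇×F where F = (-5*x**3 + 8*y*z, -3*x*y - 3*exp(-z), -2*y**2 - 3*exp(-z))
(-4*y - 3*exp(-z), 8*y, -3*y - 8*z)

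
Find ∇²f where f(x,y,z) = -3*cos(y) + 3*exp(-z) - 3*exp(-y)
3*cos(y) + 3*exp(-z) - 3*exp(-y)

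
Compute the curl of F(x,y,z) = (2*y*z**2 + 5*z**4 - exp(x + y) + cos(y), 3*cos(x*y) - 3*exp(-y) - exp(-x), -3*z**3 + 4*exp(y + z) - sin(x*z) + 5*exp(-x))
(4*exp(y + z), 4*y*z + 20*z**3 + z*cos(x*z) + 5*exp(-x), -3*y*sin(x*y) - 2*z**2 + exp(x + y) + sin(y) + exp(-x))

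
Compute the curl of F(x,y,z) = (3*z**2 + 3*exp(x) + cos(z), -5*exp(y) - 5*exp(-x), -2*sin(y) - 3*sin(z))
(-2*cos(y), 6*z - sin(z), 5*exp(-x))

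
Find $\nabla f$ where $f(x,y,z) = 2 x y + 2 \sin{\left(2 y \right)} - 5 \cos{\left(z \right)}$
(2*y, 2*x + 4*cos(2*y), 5*sin(z))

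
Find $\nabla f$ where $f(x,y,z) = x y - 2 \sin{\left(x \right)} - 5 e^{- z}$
(y - 2*cos(x), x, 5*exp(-z))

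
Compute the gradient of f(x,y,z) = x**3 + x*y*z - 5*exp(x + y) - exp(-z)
(3*x**2 + y*z - 5*exp(x + y), x*z - 5*exp(x + y), x*y + exp(-z))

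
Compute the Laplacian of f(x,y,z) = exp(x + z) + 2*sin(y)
2*exp(x + z) - 2*sin(y)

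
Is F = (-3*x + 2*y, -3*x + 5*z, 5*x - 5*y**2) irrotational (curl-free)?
No, ∇×F = (-10*y - 5, -5, -5)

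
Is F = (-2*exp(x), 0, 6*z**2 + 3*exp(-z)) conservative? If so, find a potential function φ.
Yes, F is conservative. φ = 2*z**3 - 2*exp(x) - 3*exp(-z)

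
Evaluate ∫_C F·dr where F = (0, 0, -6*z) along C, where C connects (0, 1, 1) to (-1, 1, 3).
-24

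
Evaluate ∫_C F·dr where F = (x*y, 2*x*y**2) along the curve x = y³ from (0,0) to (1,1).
16/21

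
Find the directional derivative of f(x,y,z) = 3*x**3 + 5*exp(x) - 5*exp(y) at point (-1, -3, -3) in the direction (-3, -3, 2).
3*sqrt(22)*(-9*exp(3) - 5*exp(2) + 5)*exp(-3)/22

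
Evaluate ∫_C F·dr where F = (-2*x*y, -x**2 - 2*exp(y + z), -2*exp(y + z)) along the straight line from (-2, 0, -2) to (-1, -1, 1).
-1 + 2*exp(-2)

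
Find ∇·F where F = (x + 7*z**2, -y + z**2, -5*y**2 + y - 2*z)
-2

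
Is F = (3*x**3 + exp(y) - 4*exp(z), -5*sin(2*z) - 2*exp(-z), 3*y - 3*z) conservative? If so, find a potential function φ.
No, ∇×F = (10*cos(2*z) + 3 - 2*exp(-z), -4*exp(z), -exp(y)) ≠ 0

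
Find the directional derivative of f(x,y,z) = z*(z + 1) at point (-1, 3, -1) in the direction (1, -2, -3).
3*sqrt(14)/14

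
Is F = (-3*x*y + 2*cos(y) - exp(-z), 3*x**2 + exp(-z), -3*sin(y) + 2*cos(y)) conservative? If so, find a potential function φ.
No, ∇×F = (-2*sin(y) - 3*cos(y) + exp(-z), exp(-z), 9*x + 2*sin(y)) ≠ 0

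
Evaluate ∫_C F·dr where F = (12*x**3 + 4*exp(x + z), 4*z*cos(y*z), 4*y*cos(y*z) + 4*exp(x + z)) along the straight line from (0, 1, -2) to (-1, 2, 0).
-4*exp(-2) + 4*exp(-1) + 3 + 4*sin(2)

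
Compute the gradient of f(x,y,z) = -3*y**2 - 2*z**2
(0, -6*y, -4*z)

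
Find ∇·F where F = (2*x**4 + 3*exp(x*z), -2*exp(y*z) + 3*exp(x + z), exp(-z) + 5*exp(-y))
8*x**3 + 3*z*exp(x*z) - 2*z*exp(y*z) - exp(-z)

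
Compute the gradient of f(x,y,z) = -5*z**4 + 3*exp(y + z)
(0, 3*exp(y + z), -20*z**3 + 3*exp(y + z))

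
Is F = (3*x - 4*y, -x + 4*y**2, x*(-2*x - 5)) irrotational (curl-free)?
No, ∇×F = (0, 4*x + 5, 3)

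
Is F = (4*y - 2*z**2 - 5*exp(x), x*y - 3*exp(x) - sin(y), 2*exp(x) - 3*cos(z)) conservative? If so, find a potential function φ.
No, ∇×F = (0, -4*z - 2*exp(x), y - 3*exp(x) - 4) ≠ 0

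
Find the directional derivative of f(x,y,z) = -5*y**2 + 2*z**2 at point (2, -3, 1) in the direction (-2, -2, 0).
-15*sqrt(2)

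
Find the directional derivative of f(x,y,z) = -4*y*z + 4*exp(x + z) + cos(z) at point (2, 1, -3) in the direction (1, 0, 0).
4*exp(-1)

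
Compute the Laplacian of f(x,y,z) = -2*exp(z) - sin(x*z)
x**2*sin(x*z) + z**2*sin(x*z) - 2*exp(z)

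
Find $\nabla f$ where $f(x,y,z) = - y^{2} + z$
(0, -2*y, 1)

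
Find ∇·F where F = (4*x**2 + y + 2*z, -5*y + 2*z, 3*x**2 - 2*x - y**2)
8*x - 5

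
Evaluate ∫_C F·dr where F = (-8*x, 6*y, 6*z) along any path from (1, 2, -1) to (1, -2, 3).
24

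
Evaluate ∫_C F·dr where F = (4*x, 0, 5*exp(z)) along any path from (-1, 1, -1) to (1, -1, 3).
-(5 - 5*exp(4))*exp(-1)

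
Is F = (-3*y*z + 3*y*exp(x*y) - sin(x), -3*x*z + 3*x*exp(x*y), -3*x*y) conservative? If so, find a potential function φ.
Yes, F is conservative. φ = -3*x*y*z + 3*exp(x*y) + cos(x)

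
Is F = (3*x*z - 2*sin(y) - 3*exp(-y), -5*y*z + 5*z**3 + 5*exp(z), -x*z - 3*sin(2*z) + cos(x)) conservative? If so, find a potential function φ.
No, ∇×F = (5*y - 15*z**2 - 5*exp(z), 3*x + z + sin(x), 2*cos(y) - 3*exp(-y)) ≠ 0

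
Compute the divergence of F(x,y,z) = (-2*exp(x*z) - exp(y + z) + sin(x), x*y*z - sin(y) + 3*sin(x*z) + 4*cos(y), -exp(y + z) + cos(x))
x*z - 2*z*exp(x*z) - exp(y + z) - 4*sin(y) + cos(x) - cos(y)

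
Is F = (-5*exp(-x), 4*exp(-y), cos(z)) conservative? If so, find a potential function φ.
Yes, F is conservative. φ = sin(z) - 4*exp(-y) + 5*exp(-x)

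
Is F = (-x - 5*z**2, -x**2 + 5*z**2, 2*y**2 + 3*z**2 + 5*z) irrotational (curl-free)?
No, ∇×F = (4*y - 10*z, -10*z, -2*x)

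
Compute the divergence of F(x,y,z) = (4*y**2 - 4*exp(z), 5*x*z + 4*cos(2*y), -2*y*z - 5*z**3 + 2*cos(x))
-2*y - 15*z**2 - 8*sin(2*y)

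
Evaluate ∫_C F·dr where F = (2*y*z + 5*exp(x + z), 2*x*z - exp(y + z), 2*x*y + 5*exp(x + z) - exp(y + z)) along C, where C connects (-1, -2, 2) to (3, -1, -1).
-5*E - 1 - exp(-2) + 5*exp(2)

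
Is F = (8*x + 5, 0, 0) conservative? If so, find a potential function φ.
Yes, F is conservative. φ = x*(4*x + 5)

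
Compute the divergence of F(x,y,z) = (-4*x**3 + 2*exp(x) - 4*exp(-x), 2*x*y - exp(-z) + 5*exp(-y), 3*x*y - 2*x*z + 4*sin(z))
-12*x**2 + 2*exp(x) + 4*cos(z) - 5*exp(-y) + 4*exp(-x)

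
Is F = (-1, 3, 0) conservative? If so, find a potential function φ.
Yes, F is conservative. φ = -x + 3*y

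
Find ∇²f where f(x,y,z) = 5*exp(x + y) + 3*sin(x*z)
-3*x**2*sin(x*z) - 3*z**2*sin(x*z) + 10*exp(x + y)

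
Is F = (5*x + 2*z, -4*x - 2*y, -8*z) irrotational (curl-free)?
No, ∇×F = (0, 2, -4)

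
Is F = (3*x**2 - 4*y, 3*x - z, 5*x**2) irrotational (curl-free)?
No, ∇×F = (1, -10*x, 7)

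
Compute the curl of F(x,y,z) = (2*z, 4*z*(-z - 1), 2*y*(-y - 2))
(-4*y + 8*z, 2, 0)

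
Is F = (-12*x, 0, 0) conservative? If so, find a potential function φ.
Yes, F is conservative. φ = -6*x**2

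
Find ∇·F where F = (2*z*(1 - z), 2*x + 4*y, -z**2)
4 - 2*z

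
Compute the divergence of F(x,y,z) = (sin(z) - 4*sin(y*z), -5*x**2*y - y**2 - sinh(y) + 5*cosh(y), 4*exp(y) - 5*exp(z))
-5*x**2 - 2*y - 5*exp(z) + 5*sinh(y) - cosh(y)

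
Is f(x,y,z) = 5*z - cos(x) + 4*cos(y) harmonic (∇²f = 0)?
No, ∇²f = cos(x) - 4*cos(y)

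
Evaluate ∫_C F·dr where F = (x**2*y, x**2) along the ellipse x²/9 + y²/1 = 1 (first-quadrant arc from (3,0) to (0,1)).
6 - 27*pi/16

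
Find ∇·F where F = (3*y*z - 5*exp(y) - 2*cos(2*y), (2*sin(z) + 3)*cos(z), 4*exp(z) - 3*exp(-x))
4*exp(z)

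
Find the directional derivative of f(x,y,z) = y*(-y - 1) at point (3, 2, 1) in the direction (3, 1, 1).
-5*sqrt(11)/11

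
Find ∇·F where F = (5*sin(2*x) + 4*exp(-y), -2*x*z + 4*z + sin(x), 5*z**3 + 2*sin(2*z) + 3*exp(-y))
15*z**2 + 10*cos(2*x) + 4*cos(2*z)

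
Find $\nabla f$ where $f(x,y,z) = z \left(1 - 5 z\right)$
(0, 0, 1 - 10*z)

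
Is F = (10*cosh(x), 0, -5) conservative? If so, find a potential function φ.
Yes, F is conservative. φ = -5*z + 10*sinh(x)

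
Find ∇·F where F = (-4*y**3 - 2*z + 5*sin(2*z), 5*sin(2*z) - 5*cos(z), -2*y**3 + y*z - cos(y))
y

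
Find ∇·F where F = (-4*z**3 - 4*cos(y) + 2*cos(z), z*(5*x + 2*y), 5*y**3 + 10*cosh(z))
2*z + 10*sinh(z)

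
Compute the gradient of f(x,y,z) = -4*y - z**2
(0, -4, -2*z)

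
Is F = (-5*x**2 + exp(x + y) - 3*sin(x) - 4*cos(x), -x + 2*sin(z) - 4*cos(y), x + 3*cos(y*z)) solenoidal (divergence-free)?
No, ∇·F = -10*x - 3*y*sin(y*z) + exp(x + y) + 4*sin(x) + 4*sin(y) - 3*cos(x)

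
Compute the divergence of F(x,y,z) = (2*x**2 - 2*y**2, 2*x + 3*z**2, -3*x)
4*x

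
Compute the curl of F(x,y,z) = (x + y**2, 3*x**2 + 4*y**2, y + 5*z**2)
(1, 0, 6*x - 2*y)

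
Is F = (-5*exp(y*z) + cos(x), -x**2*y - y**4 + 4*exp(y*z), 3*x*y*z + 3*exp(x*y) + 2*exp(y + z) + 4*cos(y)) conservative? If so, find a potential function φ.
No, ∇×F = (3*x*z + 3*x*exp(x*y) - 4*y*exp(y*z) + 2*exp(y + z) - 4*sin(y), y*(-3*z - 3*exp(x*y) - 5*exp(y*z)), -2*x*y + 5*z*exp(y*z)) ≠ 0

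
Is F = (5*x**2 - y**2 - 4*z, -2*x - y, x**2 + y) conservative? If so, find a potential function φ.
No, ∇×F = (1, -2*x - 4, 2*y - 2) ≠ 0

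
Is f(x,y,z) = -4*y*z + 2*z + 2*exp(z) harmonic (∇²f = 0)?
No, ∇²f = 2*exp(z)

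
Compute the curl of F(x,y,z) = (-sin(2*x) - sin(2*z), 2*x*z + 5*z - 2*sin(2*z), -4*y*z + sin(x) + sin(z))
(-2*x - 4*z + 4*cos(2*z) - 5, -cos(x) - 2*cos(2*z), 2*z)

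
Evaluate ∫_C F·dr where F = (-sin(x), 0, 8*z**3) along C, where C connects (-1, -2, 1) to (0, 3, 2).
31 - cos(1)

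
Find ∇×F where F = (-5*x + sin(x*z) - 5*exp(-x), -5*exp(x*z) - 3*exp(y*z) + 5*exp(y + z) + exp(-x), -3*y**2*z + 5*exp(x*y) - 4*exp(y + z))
(5*x*exp(x*y) + 5*x*exp(x*z) - 6*y*z + 3*y*exp(y*z) - 9*exp(y + z), x*cos(x*z) - 5*y*exp(x*y), -5*z*exp(x*z) - exp(-x))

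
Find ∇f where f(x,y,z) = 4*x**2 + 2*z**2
(8*x, 0, 4*z)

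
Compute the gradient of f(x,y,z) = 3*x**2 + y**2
(6*x, 2*y, 0)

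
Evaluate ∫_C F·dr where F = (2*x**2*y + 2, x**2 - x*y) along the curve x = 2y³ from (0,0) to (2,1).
314/35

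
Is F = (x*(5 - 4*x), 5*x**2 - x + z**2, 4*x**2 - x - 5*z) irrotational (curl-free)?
No, ∇×F = (-2*z, 1 - 8*x, 10*x - 1)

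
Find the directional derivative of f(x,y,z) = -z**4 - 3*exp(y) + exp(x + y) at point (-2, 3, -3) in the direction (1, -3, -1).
sqrt(11)*(-108 - 2*E + 9*exp(3))/11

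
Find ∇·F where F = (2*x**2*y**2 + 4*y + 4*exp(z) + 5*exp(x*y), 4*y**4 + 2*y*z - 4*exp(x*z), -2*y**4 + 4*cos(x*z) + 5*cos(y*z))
4*x*y**2 - 4*x*sin(x*z) + 16*y**3 + 5*y*exp(x*y) - 5*y*sin(y*z) + 2*z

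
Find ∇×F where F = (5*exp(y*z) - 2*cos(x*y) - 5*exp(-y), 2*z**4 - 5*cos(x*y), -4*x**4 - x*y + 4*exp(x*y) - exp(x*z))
(4*x*exp(x*y) - x - 8*z**3, 16*x**3 - 4*y*exp(x*y) + 5*y*exp(y*z) + y + z*exp(x*z), -2*x*sin(x*y) + 5*y*sin(x*y) - 5*z*exp(y*z) - 5*exp(-y))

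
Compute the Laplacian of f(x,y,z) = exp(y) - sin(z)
exp(y) + sin(z)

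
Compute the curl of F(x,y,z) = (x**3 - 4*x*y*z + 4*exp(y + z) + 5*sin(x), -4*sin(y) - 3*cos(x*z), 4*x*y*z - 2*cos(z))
(x*(4*z - 3*sin(x*z)), -4*x*y - 4*y*z + 4*exp(y + z), 4*x*z + 3*z*sin(x*z) - 4*exp(y + z))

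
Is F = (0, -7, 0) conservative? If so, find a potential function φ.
Yes, F is conservative. φ = -7*y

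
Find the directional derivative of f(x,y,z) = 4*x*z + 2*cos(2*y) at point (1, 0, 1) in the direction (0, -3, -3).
-2*sqrt(2)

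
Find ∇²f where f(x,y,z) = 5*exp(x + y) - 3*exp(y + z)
10*exp(x + y) - 6*exp(y + z)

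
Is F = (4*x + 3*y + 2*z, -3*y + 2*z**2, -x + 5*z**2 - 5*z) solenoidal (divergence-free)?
No, ∇·F = 10*z - 4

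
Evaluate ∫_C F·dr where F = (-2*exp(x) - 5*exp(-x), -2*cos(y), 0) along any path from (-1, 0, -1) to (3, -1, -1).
-2*exp(3) - 5*E + 5*exp(-3) + 2*exp(-1) + 2*sin(1)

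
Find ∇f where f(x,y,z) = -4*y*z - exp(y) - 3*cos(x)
(3*sin(x), -4*z - exp(y), -4*y)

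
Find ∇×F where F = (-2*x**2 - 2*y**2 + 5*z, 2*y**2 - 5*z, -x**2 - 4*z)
(5, 2*x + 5, 4*y)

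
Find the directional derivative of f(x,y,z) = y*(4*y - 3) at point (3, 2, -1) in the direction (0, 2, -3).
2*sqrt(13)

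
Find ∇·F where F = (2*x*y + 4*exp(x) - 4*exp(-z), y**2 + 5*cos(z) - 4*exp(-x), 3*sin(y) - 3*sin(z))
4*y + 4*exp(x) - 3*cos(z)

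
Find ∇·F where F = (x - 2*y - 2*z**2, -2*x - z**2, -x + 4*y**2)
1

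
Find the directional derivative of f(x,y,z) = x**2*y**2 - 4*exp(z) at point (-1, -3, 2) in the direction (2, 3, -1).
sqrt(14)*(-27 + 2*exp(2))/7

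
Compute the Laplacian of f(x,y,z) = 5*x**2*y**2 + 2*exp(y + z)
10*x**2 + 10*y**2 + 4*exp(y + z)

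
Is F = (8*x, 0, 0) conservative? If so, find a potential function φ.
Yes, F is conservative. φ = 4*x**2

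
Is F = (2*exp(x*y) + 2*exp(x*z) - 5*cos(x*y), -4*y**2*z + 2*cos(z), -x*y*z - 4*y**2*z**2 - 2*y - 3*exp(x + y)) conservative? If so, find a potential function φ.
No, ∇×F = (-x*z + 4*y**2 - 8*y*z**2 - 3*exp(x + y) + 2*sin(z) - 2, 2*x*exp(x*z) + y*z + 3*exp(x + y), -x*(2*exp(x*y) + 5*sin(x*y))) ≠ 0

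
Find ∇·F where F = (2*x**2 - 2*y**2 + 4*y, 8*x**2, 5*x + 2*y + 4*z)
4*x + 4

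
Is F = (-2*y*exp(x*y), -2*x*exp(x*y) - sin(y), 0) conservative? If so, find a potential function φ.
Yes, F is conservative. φ = -2*exp(x*y) + cos(y)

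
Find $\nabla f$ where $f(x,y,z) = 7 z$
(0, 0, 7)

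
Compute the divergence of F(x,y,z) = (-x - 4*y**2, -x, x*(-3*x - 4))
-1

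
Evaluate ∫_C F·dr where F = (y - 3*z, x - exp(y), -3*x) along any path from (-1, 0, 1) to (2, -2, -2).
6 - exp(-2)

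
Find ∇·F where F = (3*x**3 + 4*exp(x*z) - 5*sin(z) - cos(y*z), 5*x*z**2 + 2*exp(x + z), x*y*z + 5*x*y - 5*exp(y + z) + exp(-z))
9*x**2 + x*y + 4*z*exp(x*z) - 5*exp(y + z) - exp(-z)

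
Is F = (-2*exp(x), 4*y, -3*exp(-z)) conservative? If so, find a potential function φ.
Yes, F is conservative. φ = 2*y**2 - 2*exp(x) + 3*exp(-z)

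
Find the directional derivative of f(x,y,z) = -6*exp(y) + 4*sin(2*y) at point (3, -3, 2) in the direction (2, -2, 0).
sqrt(2)*(-4*exp(3)*cos(6) + 3)*exp(-3)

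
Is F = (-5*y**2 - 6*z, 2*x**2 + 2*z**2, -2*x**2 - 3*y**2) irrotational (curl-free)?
No, ∇×F = (-6*y - 4*z, 4*x - 6, 4*x + 10*y)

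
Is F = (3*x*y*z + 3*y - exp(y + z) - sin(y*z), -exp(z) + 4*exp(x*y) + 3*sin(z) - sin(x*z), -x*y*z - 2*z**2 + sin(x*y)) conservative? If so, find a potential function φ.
No, ∇×F = (-x*z + x*cos(x*y) + x*cos(x*z) + exp(z) - 3*cos(z), 3*x*y + y*z - y*cos(x*y) - y*cos(y*z) - exp(y + z), -3*x*z + 4*y*exp(x*y) - z*cos(x*z) + z*cos(y*z) + exp(y + z) - 3) ≠ 0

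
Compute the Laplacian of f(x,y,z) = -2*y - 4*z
0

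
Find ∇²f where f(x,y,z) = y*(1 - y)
-2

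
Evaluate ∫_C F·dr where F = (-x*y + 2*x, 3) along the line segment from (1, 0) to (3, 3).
10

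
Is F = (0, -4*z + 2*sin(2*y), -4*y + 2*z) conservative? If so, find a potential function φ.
Yes, F is conservative. φ = -4*y*z + z**2 - cos(2*y)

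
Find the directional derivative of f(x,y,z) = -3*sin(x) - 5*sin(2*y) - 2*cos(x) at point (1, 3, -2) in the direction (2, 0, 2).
sqrt(2)*(-3*cos(1)/2 + sin(1))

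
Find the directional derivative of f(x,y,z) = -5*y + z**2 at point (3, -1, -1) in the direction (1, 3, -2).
-11*sqrt(14)/14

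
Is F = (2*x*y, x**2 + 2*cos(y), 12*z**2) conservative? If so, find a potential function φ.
Yes, F is conservative. φ = x**2*y + 4*z**3 + 2*sin(y)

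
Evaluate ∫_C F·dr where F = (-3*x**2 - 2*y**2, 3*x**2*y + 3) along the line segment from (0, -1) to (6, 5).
474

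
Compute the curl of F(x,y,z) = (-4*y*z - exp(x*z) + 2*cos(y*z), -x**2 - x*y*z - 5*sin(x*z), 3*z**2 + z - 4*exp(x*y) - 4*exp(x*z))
(x*(y - 4*exp(x*y) + 5*cos(x*z)), -x*exp(x*z) + 4*y*exp(x*y) - 2*y*sin(y*z) - 4*y + 4*z*exp(x*z), -2*x - y*z + 2*z*sin(y*z) - 5*z*cos(x*z) + 4*z)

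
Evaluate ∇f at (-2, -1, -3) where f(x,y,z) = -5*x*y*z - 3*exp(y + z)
(-15, -30 - 3*exp(-4), -10 - 3*exp(-4))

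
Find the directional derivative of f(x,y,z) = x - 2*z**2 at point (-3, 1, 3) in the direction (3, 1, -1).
15*sqrt(11)/11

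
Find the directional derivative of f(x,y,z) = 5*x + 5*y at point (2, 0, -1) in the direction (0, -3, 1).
-3*sqrt(10)/2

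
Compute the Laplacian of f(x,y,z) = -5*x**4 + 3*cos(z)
-60*x**2 - 3*cos(z)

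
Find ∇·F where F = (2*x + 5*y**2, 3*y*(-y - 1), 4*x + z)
-6*y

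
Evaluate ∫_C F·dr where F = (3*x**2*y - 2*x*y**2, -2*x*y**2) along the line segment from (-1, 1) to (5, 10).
-2688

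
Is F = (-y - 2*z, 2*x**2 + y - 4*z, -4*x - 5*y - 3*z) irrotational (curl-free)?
No, ∇×F = (-1, 2, 4*x + 1)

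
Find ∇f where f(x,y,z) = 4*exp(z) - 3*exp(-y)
(0, 3*exp(-y), 4*exp(z))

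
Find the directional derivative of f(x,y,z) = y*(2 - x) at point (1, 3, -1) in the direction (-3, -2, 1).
sqrt(14)/2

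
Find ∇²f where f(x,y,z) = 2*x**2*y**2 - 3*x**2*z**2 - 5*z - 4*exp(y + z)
-2*x**2 + 4*y**2 - 6*z**2 - 8*exp(y + z)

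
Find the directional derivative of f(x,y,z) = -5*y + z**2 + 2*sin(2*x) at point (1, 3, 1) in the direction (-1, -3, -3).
sqrt(19)*(9 - 4*cos(2))/19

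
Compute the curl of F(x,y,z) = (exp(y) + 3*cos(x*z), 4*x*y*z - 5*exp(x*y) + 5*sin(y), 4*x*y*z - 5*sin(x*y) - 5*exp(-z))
(x*(-4*y + 4*z - 5*cos(x*y)), -3*x*sin(x*z) - 4*y*z + 5*y*cos(x*y), 4*y*z - 5*y*exp(x*y) - exp(y))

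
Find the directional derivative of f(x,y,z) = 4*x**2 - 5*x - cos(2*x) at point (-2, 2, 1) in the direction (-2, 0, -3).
2*sqrt(13)*(2*sin(4) + 21)/13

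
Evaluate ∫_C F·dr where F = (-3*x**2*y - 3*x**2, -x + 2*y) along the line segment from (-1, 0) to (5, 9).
-954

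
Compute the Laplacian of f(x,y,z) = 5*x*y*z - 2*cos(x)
2*cos(x)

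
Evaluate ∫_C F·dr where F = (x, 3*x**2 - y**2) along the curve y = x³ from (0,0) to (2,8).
-1666/15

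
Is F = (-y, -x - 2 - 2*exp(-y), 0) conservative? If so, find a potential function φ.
Yes, F is conservative. φ = -x*y - 2*y + 2*exp(-y)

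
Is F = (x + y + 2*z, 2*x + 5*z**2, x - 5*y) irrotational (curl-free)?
No, ∇×F = (-10*z - 5, 1, 1)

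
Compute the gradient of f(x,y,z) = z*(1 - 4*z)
(0, 0, 1 - 8*z)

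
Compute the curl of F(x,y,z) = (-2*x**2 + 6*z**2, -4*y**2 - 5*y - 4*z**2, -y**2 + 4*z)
(-2*y + 8*z, 12*z, 0)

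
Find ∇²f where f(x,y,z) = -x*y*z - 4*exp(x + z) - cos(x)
-8*exp(x + z) + cos(x)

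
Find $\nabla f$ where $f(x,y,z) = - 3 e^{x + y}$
(-3*exp(x + y), -3*exp(x + y), 0)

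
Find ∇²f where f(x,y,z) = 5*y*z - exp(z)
-exp(z)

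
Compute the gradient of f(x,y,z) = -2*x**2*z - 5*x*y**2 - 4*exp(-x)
(-4*x*z - 5*y**2 + 4*exp(-x), -10*x*y, -2*x**2)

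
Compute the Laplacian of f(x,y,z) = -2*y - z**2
-2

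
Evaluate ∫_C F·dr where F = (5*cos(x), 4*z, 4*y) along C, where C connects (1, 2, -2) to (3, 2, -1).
-5*sin(1) + 5*sin(3) + 8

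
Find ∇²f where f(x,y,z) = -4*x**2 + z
-8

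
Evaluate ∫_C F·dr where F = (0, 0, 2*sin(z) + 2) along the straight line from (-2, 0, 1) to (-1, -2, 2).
-2*cos(2) + 2*cos(1) + 2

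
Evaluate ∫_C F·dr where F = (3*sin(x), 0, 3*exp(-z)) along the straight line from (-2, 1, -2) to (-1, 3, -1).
-3*E - 3*cos(1) + 3*cos(2) + 3*exp(2)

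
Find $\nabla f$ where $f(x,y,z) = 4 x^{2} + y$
(8*x, 1, 0)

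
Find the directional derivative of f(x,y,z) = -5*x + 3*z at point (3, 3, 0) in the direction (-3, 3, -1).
12*sqrt(19)/19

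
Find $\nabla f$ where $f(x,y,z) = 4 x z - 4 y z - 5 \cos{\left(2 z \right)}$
(4*z, -4*z, 4*x - 4*y + 10*sin(2*z))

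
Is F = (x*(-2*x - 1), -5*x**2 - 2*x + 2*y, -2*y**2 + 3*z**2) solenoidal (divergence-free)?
No, ∇·F = -4*x + 6*z + 1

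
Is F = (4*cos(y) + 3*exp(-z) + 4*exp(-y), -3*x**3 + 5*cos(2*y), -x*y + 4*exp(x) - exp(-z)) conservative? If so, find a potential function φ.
No, ∇×F = (-x, y - 4*exp(x) - 3*exp(-z), -9*x**2 + 4*sin(y) + 4*exp(-y)) ≠ 0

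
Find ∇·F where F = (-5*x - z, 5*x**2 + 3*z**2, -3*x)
-5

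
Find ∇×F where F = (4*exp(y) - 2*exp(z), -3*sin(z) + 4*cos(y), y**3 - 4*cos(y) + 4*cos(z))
(3*y**2 + 4*sin(y) + 3*cos(z), -2*exp(z), -4*exp(y))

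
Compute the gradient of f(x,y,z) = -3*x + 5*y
(-3, 5, 0)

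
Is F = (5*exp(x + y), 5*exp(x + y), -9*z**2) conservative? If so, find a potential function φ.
Yes, F is conservative. φ = -3*z**3 + 5*exp(x + y)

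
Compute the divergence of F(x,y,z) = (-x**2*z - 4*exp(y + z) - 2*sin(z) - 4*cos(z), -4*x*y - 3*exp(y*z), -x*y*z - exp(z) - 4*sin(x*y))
-x*y - 2*x*z - 4*x - 3*z*exp(y*z) - exp(z)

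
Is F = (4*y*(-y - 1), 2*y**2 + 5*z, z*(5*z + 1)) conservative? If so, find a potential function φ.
No, ∇×F = (-5, 0, 8*y + 4) ≠ 0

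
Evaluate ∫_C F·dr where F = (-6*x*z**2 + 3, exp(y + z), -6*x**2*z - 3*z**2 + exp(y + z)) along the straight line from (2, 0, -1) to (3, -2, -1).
-12 - exp(-1) + exp(-3)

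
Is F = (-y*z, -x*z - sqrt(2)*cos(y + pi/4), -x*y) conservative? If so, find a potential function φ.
Yes, F is conservative. φ = -x*y*z - sqrt(2)*sin(y + pi/4)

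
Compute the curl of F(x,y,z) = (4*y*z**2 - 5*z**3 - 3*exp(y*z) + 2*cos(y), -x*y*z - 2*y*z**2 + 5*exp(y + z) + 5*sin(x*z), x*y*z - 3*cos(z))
(x*y + x*z - 5*x*cos(x*z) + 4*y*z - 5*exp(y + z), 7*y*z - 3*y*exp(y*z) - 15*z**2, -y*z - 4*z**2 + 3*z*exp(y*z) + 5*z*cos(x*z) + 2*sin(y))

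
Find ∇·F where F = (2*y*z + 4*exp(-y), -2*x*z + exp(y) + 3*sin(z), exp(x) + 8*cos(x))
exp(y)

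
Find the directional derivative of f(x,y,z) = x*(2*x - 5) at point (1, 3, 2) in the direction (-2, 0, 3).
2*sqrt(13)/13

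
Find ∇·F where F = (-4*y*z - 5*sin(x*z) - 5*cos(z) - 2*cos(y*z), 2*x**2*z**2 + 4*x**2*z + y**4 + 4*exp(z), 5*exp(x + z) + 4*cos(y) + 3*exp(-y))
4*y**3 - 5*z*cos(x*z) + 5*exp(x + z)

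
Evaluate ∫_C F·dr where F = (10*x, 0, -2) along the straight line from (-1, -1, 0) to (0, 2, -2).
-1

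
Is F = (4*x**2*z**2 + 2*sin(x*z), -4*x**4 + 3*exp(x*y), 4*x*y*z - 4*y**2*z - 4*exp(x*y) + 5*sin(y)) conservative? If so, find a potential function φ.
No, ∇×F = (4*x*z - 4*x*exp(x*y) - 8*y*z + 5*cos(y), 8*x**2*z + 2*x*cos(x*z) - 4*y*z + 4*y*exp(x*y), -16*x**3 + 3*y*exp(x*y)) ≠ 0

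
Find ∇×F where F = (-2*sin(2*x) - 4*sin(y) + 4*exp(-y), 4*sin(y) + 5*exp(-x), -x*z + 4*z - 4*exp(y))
(-4*exp(y), z, 4*cos(y) + 4*exp(-y) - 5*exp(-x))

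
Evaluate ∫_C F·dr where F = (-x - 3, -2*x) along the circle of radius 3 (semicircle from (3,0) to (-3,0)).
18 - 9*pi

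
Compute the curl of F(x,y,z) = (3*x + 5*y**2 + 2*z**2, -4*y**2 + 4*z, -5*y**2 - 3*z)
(-10*y - 4, 4*z, -10*y)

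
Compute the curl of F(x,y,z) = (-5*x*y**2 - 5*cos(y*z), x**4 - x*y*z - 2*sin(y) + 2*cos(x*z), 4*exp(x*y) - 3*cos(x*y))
(x*(y + 4*exp(x*y) + 3*sin(x*y) + 2*sin(x*z)), y*(-4*exp(x*y) - 3*sin(x*y) + 5*sin(y*z)), 4*x**3 + 10*x*y - y*z - 2*z*sin(x*z) - 5*z*sin(y*z))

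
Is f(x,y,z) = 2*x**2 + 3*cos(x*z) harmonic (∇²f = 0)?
No, ∇²f = -3*x**2*cos(x*z) - 3*z**2*cos(x*z) + 4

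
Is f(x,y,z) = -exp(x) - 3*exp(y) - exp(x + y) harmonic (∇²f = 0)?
No, ∇²f = -exp(x) - 3*exp(y) - 2*exp(x + y)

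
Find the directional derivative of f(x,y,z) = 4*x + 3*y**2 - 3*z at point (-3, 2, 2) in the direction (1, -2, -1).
-17*sqrt(6)/6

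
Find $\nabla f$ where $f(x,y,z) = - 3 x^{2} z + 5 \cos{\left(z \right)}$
(-6*x*z, 0, -3*x**2 - 5*sin(z))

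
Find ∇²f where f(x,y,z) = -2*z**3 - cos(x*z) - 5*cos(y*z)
x**2*cos(x*z) + 5*y**2*cos(y*z) + z**2*cos(x*z) + 5*z**2*cos(y*z) - 12*z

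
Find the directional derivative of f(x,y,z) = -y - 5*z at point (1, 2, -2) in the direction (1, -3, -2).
13*sqrt(14)/14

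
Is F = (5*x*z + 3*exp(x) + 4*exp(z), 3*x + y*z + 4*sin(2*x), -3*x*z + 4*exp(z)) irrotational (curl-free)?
No, ∇×F = (-y, 5*x + 3*z + 4*exp(z), 8*cos(2*x) + 3)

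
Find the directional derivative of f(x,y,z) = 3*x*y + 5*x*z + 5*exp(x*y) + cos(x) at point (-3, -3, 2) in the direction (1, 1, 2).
sqrt(6)*(-30*exp(9) - 38 + sin(3))/6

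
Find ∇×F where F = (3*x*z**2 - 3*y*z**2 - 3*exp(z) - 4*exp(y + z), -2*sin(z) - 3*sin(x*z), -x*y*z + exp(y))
(-x*z + 3*x*cos(x*z) + exp(y) + 2*cos(z), 6*x*z - 5*y*z - 3*exp(z) - 4*exp(y + z), 3*z**2 - 3*z*cos(x*z) + 4*exp(y + z))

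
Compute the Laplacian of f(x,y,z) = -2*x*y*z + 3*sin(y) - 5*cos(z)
-3*sin(y) + 5*cos(z)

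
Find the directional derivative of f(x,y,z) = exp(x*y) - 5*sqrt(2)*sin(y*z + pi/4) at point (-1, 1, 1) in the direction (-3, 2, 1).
-5*sqrt(14)*exp(-1)/14 - 15*sqrt(7)*cos(pi/4 + 1)/7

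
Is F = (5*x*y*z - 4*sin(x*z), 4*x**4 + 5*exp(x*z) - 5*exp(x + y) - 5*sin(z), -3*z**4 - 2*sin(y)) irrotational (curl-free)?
No, ∇×F = (-5*x*exp(x*z) - 2*cos(y) + 5*cos(z), x*(5*y - 4*cos(x*z)), 16*x**3 - 5*x*z + 5*z*exp(x*z) - 5*exp(x + y))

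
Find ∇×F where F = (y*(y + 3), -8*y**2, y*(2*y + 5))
(4*y + 5, 0, -2*y - 3)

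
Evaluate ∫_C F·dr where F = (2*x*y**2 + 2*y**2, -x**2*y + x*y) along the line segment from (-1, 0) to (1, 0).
0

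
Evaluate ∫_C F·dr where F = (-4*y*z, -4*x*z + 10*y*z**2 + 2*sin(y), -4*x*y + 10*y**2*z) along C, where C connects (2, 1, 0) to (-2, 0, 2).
-2 + 2*cos(1)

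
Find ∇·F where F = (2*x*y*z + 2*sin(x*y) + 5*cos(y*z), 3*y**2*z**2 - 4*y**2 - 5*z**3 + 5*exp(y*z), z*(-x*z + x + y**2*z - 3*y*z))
-2*x*z + x + 2*y**2*z + 6*y*z**2 - 4*y*z + 2*y*cos(x*y) - 8*y + 5*z*exp(y*z)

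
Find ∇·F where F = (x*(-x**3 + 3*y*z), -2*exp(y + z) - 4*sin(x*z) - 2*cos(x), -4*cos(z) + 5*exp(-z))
-4*x**3 + 3*y*z - 2*exp(y + z) + 4*sin(z) - 5*exp(-z)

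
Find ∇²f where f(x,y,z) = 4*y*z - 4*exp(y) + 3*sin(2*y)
-4*exp(y) - 12*sin(2*y)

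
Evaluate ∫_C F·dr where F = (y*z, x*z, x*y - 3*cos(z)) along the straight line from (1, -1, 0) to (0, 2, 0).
0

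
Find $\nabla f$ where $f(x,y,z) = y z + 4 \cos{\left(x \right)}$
(-4*sin(x), z, y)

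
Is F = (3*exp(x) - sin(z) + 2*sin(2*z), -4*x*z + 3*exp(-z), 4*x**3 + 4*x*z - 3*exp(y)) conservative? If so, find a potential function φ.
No, ∇×F = (4*x - 3*exp(y) + 3*exp(-z), -12*x**2 - 4*z - cos(z) + 4*cos(2*z), -4*z) ≠ 0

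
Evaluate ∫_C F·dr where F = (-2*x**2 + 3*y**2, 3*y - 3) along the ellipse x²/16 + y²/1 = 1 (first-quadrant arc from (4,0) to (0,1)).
199/6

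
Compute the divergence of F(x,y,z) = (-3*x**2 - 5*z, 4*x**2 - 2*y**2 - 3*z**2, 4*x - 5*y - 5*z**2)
-6*x - 4*y - 10*z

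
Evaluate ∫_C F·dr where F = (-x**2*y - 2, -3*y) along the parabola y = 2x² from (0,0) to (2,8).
-564/5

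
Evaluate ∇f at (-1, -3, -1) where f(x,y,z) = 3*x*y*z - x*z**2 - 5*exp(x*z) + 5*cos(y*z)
(8 + 5*E, 5*sin(3) + 3, 15*sin(3) + 7 + 5*E)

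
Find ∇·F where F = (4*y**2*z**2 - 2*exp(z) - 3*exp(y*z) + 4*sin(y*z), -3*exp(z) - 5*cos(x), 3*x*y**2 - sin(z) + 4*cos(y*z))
-4*y*sin(y*z) - cos(z)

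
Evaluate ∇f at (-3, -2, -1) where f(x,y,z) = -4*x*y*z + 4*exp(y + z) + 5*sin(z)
(-8, -12 + 4*exp(-3), -24 + 4*exp(-3) + 5*cos(1))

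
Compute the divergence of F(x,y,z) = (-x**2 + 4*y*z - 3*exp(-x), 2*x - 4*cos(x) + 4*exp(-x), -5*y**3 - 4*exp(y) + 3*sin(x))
-2*x + 3*exp(-x)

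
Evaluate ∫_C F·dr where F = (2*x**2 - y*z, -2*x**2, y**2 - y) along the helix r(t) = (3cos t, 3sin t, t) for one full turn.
9*pi*(1 + pi)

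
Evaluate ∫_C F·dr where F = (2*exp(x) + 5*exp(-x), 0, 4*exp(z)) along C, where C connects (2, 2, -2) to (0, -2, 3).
-2*exp(2) - 3 + exp(-2) + 4*exp(3)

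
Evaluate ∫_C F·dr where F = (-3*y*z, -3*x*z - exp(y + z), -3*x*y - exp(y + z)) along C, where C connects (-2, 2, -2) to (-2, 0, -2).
25 - exp(-2)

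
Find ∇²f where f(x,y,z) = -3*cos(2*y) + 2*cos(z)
12*cos(2*y) - 2*cos(z)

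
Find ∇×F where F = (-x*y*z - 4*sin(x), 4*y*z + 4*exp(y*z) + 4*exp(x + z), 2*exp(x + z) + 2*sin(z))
(-4*y*exp(y*z) - 4*y - 4*exp(x + z), -x*y - 2*exp(x + z), x*z + 4*exp(x + z))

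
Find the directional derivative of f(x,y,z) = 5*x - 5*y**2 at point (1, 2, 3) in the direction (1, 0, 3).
sqrt(10)/2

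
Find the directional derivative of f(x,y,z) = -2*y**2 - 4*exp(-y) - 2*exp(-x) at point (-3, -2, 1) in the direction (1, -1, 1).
2*sqrt(3)*(-2*exp(2) - 4 + exp(3))/3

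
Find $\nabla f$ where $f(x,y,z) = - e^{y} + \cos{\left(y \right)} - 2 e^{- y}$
(0, -exp(y) - sin(y) + 2*exp(-y), 0)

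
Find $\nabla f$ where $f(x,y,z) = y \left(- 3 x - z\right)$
(-3*y, -3*x - z, -y)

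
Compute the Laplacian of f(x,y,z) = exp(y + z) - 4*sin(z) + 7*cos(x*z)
-7*x**2*cos(x*z) - 7*z**2*cos(x*z) + 2*exp(y + z) + 4*sin(z)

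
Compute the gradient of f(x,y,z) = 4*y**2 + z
(0, 8*y, 1)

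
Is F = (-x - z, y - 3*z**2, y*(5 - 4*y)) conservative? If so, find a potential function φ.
No, ∇×F = (-8*y + 6*z + 5, -1, 0) ≠ 0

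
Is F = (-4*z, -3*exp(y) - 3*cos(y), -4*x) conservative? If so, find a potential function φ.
Yes, F is conservative. φ = -4*x*z - 3*exp(y) - 3*sin(y)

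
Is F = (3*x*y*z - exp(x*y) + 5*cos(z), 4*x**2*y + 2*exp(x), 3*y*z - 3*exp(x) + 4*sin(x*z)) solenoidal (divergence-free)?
No, ∇·F = 4*x**2 + 4*x*cos(x*z) + 3*y*z - y*exp(x*y) + 3*y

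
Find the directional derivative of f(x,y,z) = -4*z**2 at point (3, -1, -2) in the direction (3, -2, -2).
-32*sqrt(17)/17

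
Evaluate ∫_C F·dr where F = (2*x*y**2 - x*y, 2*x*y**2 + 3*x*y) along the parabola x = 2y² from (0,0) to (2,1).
101/30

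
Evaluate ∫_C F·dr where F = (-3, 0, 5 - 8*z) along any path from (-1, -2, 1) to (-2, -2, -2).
-24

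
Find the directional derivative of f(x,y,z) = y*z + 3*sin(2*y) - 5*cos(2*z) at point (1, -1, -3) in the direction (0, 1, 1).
sqrt(2)*(-2 + 3*cos(2) - 5*sin(6))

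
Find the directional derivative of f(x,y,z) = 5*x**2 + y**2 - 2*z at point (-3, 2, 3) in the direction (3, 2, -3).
-38*sqrt(22)/11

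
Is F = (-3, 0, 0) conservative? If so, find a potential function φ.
Yes, F is conservative. φ = -3*x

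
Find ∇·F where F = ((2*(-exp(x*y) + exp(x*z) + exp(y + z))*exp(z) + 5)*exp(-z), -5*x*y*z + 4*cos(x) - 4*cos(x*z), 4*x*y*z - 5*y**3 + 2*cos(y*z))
4*x*y - 5*x*z - 2*y*exp(x*y) - 2*y*sin(y*z) + 2*z*exp(x*z)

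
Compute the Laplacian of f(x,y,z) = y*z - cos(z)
cos(z)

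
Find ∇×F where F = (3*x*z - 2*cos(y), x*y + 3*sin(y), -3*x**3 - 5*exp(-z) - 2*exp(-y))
(2*exp(-y), 3*x*(3*x + 1), y - 2*sin(y))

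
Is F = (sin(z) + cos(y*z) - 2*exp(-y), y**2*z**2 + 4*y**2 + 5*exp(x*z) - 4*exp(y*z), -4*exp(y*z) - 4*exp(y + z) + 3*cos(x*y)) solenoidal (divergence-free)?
No, ∇·F = 2*y*z**2 - 4*y*exp(y*z) + 8*y - 4*z*exp(y*z) - 4*exp(y + z)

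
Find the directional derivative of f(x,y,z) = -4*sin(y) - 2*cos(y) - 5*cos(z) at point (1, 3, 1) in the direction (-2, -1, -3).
sqrt(14)*(-15*sin(1) + 4*cos(3) - 2*sin(3))/14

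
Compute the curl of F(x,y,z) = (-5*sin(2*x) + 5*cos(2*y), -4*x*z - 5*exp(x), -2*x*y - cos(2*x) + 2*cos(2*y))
(2*x - 4*sin(2*y), 2*y - 2*sin(2*x), -4*z - 5*exp(x) + 10*sin(2*y))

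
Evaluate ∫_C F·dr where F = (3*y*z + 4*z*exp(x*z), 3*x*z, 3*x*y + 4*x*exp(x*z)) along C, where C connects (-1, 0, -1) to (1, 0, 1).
0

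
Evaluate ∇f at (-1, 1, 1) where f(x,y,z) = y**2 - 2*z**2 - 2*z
(0, 2, -6)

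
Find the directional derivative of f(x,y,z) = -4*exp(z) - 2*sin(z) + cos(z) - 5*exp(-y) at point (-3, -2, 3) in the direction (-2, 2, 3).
sqrt(17)*(-12*exp(3) - 3*sin(3) - 6*cos(3) + 10*exp(2))/17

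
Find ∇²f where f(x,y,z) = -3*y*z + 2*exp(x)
2*exp(x)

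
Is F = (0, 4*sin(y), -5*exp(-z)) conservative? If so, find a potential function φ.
Yes, F is conservative. φ = -4*cos(y) + 5*exp(-z)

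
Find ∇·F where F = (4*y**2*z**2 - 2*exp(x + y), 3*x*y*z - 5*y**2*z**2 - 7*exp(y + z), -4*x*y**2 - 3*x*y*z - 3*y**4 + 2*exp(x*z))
-3*x*y + 3*x*z + 2*x*exp(x*z) - 10*y*z**2 - 2*exp(x + y) - 7*exp(y + z)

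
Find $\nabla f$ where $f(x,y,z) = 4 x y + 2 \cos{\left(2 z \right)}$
(4*y, 4*x, -4*sin(2*z))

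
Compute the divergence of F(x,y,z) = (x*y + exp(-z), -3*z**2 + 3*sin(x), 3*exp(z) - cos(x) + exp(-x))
y + 3*exp(z)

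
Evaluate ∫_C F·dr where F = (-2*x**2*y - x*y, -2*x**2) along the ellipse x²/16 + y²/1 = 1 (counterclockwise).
32*pi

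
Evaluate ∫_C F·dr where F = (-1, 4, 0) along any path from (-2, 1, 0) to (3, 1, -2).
-5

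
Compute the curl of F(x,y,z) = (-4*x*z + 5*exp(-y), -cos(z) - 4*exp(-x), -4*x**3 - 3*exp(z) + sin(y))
(-sin(z) + cos(y), 4*x*(3*x - 1), 5*exp(-y) + 4*exp(-x))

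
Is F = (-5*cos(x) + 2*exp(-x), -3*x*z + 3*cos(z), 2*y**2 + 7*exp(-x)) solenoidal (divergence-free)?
No, ∇·F = 5*sin(x) - 2*exp(-x)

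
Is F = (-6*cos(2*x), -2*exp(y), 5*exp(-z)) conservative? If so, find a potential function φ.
Yes, F is conservative. φ = -2*exp(y) - 3*sin(2*x) - 5*exp(-z)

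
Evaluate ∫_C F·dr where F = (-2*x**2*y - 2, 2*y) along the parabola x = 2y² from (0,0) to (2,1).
-53/7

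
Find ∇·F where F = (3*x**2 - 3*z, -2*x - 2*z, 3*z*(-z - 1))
6*x - 6*z - 3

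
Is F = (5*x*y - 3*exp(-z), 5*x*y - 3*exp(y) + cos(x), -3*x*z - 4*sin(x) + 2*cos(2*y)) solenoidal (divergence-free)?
No, ∇·F = 2*x + 5*y - 3*exp(y)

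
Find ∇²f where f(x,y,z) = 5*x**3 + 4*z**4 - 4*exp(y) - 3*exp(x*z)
-3*x**2*exp(x*z) + 30*x - 3*z**2*exp(x*z) + 48*z**2 - 4*exp(y)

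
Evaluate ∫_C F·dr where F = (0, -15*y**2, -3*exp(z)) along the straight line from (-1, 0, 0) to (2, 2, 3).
-3*exp(3) - 37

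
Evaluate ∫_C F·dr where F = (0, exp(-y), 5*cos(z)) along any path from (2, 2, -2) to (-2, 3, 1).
(-1 + E + 5*(sin(1) + sin(2))*exp(3))*exp(-3)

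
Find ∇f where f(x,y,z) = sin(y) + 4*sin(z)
(0, cos(y), 4*cos(z))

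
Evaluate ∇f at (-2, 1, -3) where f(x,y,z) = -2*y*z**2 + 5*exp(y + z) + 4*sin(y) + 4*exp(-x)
(-4*exp(2), -18 + 5*exp(-2) + 4*cos(1), 5*exp(-2) + 12)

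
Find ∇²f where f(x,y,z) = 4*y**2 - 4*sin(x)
4*sin(x) + 8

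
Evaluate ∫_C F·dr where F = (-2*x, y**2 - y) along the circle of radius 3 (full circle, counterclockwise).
0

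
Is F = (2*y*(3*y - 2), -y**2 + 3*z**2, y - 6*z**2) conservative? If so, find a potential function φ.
No, ∇×F = (1 - 6*z, 0, 4 - 12*y) ≠ 0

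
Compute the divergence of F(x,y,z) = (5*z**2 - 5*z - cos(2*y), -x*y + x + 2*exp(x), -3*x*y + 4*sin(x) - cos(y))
-x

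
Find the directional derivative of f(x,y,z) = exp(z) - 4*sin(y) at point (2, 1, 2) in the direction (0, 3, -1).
-sqrt(10)*(12*cos(1) + exp(2))/10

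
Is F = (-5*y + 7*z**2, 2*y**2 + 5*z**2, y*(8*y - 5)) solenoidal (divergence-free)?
No, ∇·F = 4*y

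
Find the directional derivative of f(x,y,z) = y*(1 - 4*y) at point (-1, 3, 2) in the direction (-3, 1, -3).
-23*sqrt(19)/19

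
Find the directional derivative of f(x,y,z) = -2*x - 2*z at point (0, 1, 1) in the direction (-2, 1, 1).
sqrt(6)/3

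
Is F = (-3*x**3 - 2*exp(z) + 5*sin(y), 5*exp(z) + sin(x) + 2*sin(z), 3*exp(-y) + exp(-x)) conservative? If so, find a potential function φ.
No, ∇×F = (-5*exp(z) - 2*cos(z) - 3*exp(-y), -2*exp(z) + exp(-x), cos(x) - 5*cos(y)) ≠ 0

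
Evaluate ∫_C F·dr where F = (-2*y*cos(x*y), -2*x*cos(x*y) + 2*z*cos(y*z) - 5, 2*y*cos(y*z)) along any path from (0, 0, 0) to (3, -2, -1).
2*sin(6) + 2*sin(2) + 10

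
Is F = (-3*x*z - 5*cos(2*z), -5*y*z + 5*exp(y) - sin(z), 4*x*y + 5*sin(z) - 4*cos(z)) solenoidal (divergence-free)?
No, ∇·F = -8*z + 5*exp(y) + 4*sin(z) + 5*cos(z)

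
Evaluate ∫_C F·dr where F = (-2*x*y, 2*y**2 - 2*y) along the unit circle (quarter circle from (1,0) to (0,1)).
1/3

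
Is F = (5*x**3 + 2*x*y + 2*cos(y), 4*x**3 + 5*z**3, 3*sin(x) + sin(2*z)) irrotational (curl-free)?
No, ∇×F = (-15*z**2, -3*cos(x), 12*x**2 - 2*x + 2*sin(y))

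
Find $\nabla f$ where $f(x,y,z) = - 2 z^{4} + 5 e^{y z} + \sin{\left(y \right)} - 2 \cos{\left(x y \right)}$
(2*y*sin(x*y), 2*x*sin(x*y) + 5*z*exp(y*z) + cos(y), 5*y*exp(y*z) - 8*z**3)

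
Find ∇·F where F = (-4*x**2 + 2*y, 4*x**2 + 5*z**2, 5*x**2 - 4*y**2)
-8*x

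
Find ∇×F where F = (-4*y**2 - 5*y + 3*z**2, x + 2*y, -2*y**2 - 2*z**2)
(-4*y, 6*z, 8*y + 6)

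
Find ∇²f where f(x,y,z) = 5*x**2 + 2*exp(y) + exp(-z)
2*exp(y) + 10 + exp(-z)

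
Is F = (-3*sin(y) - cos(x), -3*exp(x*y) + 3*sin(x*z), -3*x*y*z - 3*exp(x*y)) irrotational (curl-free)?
No, ∇×F = (-3*x*(z + exp(x*y) + cos(x*z)), 3*y*(z + exp(x*y)), -3*y*exp(x*y) + 3*z*cos(x*z) + 3*cos(y))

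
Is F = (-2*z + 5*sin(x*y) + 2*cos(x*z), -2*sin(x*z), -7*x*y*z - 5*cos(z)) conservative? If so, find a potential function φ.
No, ∇×F = (x*(-7*z + 2*cos(x*z)), -2*x*sin(x*z) + 7*y*z - 2, -5*x*cos(x*y) - 2*z*cos(x*z)) ≠ 0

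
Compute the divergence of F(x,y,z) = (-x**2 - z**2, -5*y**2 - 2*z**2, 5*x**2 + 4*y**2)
-2*x - 10*y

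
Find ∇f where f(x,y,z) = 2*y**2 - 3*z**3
(0, 4*y, -9*z**2)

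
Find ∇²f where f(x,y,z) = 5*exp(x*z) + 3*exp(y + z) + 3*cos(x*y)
5*x**2*exp(x*z) - 3*x**2*cos(x*y) - 3*y**2*cos(x*y) + 5*z**2*exp(x*z) + 6*exp(y + z)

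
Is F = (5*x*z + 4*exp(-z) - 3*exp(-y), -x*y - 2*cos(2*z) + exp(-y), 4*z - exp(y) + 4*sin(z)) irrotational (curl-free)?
No, ∇×F = (-exp(y) - 4*sin(2*z), 5*x - 4*exp(-z), -y - 3*exp(-y))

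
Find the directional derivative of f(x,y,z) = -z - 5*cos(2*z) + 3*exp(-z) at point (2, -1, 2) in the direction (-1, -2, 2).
20*sin(4)/3 - 2/3 - 2*exp(-2)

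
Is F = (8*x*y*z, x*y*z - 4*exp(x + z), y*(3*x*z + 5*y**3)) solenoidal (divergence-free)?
No, ∇·F = 3*x*y + x*z + 8*y*z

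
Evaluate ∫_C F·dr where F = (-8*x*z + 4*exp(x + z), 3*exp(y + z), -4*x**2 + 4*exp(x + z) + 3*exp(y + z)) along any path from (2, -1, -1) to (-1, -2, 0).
-16 - 8*sinh(1)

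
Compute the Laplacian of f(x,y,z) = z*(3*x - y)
0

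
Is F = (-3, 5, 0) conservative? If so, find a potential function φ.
Yes, F is conservative. φ = -3*x + 5*y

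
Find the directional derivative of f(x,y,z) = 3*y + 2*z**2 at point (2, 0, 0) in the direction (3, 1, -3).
3*sqrt(19)/19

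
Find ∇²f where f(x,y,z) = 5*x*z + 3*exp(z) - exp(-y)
3*exp(z) - exp(-y)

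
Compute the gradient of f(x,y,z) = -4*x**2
(-8*x, 0, 0)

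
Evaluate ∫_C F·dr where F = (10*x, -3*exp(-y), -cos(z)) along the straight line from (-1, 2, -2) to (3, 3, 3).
-sin(2) - 3*exp(-2) - sin(3) + 3*exp(-3) + 40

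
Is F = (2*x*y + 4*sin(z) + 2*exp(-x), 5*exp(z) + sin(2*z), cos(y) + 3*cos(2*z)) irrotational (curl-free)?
No, ∇×F = (-5*exp(z) - sin(y) - 2*cos(2*z), 4*cos(z), -2*x)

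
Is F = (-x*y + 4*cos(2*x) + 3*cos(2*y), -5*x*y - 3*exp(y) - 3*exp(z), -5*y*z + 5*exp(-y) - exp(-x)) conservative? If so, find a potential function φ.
No, ∇×F = (-5*z + 3*exp(z) - 5*exp(-y), -exp(-x), x - 5*y + 6*sin(2*y)) ≠ 0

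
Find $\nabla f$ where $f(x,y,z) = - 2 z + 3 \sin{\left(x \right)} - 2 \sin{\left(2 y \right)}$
(3*cos(x), -4*cos(2*y), -2)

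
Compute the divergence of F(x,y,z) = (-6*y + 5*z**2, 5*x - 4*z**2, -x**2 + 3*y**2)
0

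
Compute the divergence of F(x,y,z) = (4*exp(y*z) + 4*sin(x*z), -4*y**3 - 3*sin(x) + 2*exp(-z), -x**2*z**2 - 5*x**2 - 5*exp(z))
-2*x**2*z - 12*y**2 + 4*z*cos(x*z) - 5*exp(z)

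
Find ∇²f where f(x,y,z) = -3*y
0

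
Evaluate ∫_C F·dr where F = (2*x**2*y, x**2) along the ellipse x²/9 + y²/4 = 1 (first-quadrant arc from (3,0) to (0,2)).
12 - 27*pi/4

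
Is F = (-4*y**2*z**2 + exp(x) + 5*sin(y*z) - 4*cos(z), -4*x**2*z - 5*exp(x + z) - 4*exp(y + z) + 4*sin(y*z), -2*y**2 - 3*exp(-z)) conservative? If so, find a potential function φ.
No, ∇×F = (4*x**2 - 4*y*cos(y*z) - 4*y + 5*exp(x + z) + 4*exp(y + z), -8*y**2*z + 5*y*cos(y*z) + 4*sin(z), -8*x*z + 8*y*z**2 - 5*z*cos(y*z) - 5*exp(x + z)) ≠ 0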